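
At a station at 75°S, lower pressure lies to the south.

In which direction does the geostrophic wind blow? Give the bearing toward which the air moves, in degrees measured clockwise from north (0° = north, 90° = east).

The pressure-gradient force points toward the south (bearing 180°).
Geostrophic balance: in the Southern Hemisphere the Coriolis force deflects motion to the left, so the geostrophic wind blows 90° to the left of the pressure-gradient force (low pressure on the right).
Rotating 180° by 90° counterclockwise gives 090° — the wind blows toward the east.

090°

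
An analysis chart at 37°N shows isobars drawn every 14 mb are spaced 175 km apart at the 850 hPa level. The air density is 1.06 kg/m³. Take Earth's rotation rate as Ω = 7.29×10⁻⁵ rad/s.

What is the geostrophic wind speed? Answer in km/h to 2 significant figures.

Coriolis parameter at 37°N:
f = 2Ω sin φ = 2 × 7.29×10⁻⁵ × sin 37° = 8.77×10⁻⁵ s⁻¹
Pressure gradient: |∂P/∂n| = 1400 Pa / 175000 m = 8.00×10⁻³ Pa/m
Geostrophic balance (pressure-gradient force = Coriolis force):
V_g = (1/(fρ)) |∂P/∂n| = 8.00×10⁻³ / (8.77×10⁻⁵ × 1.06) = 86.0 m/s
Converting: 86.0 m/s × 3.6 = 310 km/h

310 km/h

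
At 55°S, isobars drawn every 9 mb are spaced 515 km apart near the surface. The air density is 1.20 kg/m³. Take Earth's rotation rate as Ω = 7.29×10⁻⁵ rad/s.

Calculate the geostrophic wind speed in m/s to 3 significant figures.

Coriolis parameter at 55°S:
f = 2Ω sin φ = 2 × 7.29×10⁻⁵ × sin 55° = 1.19×10⁻⁴ s⁻¹
Pressure gradient: |∂P/∂n| = 900 Pa / 515000 m = 1.75×10⁻³ Pa/m
Geostrophic balance (pressure-gradient force = Coriolis force):
V_g = (1/(fρ)) |∂P/∂n| = 1.75×10⁻³ / (1.19×10⁻⁴ × 1.20) = 12.2 m/s

12.2 m/s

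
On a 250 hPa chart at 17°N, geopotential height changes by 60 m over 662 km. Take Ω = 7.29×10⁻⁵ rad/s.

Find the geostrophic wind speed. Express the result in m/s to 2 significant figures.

21 m/s

Coriolis parameter at 17°N:
f = 2Ω sin φ = 2 × 7.29×10⁻⁵ × sin 17° = 4.26×10⁻⁵ s⁻¹
Height gradient: |∂Z/∂n| = 60 m / 662000 m = 9.06×10⁻⁵
On a pressure surface, geostrophic balance gives V_g = (g/f)|∂Z/∂n|:
V_g = 9.81 × 9.06×10⁻⁵ / 4.26×10⁻⁵ = 20.9 m/s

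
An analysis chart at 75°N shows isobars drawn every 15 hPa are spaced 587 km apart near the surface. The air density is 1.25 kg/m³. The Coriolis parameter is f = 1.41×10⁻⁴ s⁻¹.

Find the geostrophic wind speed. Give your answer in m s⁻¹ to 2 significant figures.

Pressure gradient: |∂P/∂n| = 1500 Pa / 587000 m = 2.56×10⁻³ Pa/m
Geostrophic balance (pressure-gradient force = Coriolis force):
V_g = (1/(fρ)) |∂P/∂n| = 2.56×10⁻³ / (1.41×10⁻⁴ × 1.25) = 14.5 m/s

14 m s⁻¹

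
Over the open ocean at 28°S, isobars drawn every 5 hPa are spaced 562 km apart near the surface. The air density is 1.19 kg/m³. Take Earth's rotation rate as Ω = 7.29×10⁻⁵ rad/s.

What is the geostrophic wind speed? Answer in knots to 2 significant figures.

Coriolis parameter at 28°S:
f = 2Ω sin φ = 2 × 7.29×10⁻⁵ × sin 28° = 6.84×10⁻⁵ s⁻¹
Pressure gradient: |∂P/∂n| = 500 Pa / 562000 m = 8.90×10⁻⁴ Pa/m
Geostrophic balance (pressure-gradient force = Coriolis force):
V_g = (1/(fρ)) |∂P/∂n| = 8.90×10⁻⁴ / (6.84×10⁻⁵ × 1.19) = 10.9 m/s
Converting: 10.9 m/s × 1.944 = 21 knots

21 knots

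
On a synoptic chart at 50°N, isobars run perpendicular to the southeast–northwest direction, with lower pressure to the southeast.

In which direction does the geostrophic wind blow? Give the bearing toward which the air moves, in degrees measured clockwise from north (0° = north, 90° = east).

225°

The pressure-gradient force points toward the southeast (bearing 135°).
Geostrophic balance: in the Northern Hemisphere the Coriolis force deflects motion to the right, so the geostrophic wind blows 90° to the right of the pressure-gradient force (low pressure on the left).
Rotating 135° by 90° clockwise gives 225° — the wind blows toward the southwest.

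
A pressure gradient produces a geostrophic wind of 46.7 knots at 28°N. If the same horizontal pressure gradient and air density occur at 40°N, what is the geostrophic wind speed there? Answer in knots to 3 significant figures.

34.1 knots

With the same pressure gradient and density, V_g ∝ 1/f ∝ 1/sin φ.
V₂ = V₁ · sin φ₁ / sin φ₂ = 46.7 × sin 28° / sin 40°
V₂ = 46.7 × 0.4695/0.6428 = 34.1 knots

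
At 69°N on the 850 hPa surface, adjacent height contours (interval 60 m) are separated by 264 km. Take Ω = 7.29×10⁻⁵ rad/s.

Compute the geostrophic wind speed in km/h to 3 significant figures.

59.0 km/h

Coriolis parameter at 69°N:
f = 2Ω sin φ = 2 × 7.29×10⁻⁵ × sin 69° = 1.36×10⁻⁴ s⁻¹
Height gradient: |∂Z/∂n| = 60 m / 264000 m = 2.27×10⁻⁴
On a pressure surface, geostrophic balance gives V_g = (g/f)|∂Z/∂n|:
V_g = 9.81 × 2.27×10⁻⁴ / 1.36×10⁻⁴ = 16.4 m/s
Converting: 16.4 m/s × 3.6 = 59.0 km/h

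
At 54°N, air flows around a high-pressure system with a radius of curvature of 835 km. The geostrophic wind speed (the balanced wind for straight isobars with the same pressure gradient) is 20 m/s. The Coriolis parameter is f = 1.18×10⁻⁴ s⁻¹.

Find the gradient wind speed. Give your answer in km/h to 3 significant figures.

100 km/h

Around a high, pressure-gradient force acts outward with centrifugal, so Coriolis balances both:
fV = (1/ρ)|∂P/∂n| + V²/R  →  V² − fR·V + fR·V_g = 0
With fR = 1.18×10⁻⁴ × 835×10³ m = 98.5 m/s:
V = [fR − √((fR)² − 4 fR V_g)]/2 = [98.5 − √(98.5² − 4×98.5×20)]/2 = 27.9 m/s
Supergeostrophic (V > V_g = 20 m/s), as expected around a high.
Converting: 27.9 m/s × 3.6 = 100 km/h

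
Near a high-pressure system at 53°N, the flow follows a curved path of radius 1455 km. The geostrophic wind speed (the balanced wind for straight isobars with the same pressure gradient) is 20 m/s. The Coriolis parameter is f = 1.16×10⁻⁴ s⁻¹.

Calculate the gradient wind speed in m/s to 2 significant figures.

23 m/s

Around a high, pressure-gradient force acts outward with centrifugal, so Coriolis balances both:
fV = (1/ρ)|∂P/∂n| + V²/R  →  V² − fR·V + fR·V_g = 0
With fR = 1.16×10⁻⁴ × 1455×10³ m = 169 m/s:
V = [fR − √((fR)² − 4 fR V_g)]/2 = [169 − √(169² − 4×169×20)]/2 = 23.2 m/s
Supergeostrophic (V > V_g = 20 m/s), as expected around a high.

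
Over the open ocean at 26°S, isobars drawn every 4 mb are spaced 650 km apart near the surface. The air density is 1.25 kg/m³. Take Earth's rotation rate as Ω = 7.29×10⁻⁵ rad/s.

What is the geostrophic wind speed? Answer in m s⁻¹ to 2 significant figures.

7.7 m s⁻¹

Coriolis parameter at 26°S:
f = 2Ω sin φ = 2 × 7.29×10⁻⁵ × sin 26° = 6.39×10⁻⁵ s⁻¹
Pressure gradient: |∂P/∂n| = 400 Pa / 650000 m = 6.15×10⁻⁴ Pa/m
Geostrophic balance (pressure-gradient force = Coriolis force):
V_g = (1/(fρ)) |∂P/∂n| = 6.15×10⁻⁴ / (6.39×10⁻⁵ × 1.25) = 7.70 m/s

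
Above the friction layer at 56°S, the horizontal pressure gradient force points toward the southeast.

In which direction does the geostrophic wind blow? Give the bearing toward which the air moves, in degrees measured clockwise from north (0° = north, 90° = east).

The pressure-gradient force points toward the southeast (bearing 135°).
Geostrophic balance: in the Southern Hemisphere the Coriolis force deflects motion to the left, so the geostrophic wind blows 90° to the left of the pressure-gradient force (low pressure on the right).
Rotating 135° by 90° counterclockwise gives 045° — the wind blows toward the northeast.

045°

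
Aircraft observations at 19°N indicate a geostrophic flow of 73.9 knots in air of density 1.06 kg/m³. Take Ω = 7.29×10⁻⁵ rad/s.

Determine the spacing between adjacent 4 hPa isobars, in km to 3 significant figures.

Coriolis parameter at 19°N:
f = 2Ω sin φ = 2 × 7.29×10⁻⁵ × sin 19° = 4.75×10⁻⁵ s⁻¹
Wind speed in SI: 73.9 knots = 38.0 m/s
Geostrophic balance rearranged: |∂P/∂n| = f ρ V_g
|∂P/∂n| = 4.75×10⁻⁵ × 1.06 × 38.0 = 1.91×10⁻³ Pa/m
Isobar spacing: Δn = ΔP/|∂P/∂n| = 400 Pa / 1.91×10⁻³ Pa/m = 209109 m ≈ 209 km

209 km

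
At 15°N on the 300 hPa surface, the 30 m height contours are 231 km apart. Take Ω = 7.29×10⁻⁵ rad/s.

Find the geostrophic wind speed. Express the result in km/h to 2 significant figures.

120 km/h

Coriolis parameter at 15°N:
f = 2Ω sin φ = 2 × 7.29×10⁻⁵ × sin 15° = 3.77×10⁻⁵ s⁻¹
Height gradient: |∂Z/∂n| = 30 m / 231000 m = 1.30×10⁻⁴
On a pressure surface, geostrophic balance gives V_g = (g/f)|∂Z/∂n|:
V_g = 9.81 × 1.30×10⁻⁴ / 3.77×10⁻⁵ = 33.8 m/s
Converting: 33.8 m/s × 3.6 = 120 km/h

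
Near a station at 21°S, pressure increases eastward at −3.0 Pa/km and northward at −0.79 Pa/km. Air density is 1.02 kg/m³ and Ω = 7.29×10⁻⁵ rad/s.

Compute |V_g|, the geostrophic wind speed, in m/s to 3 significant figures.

Coriolis parameter at 21°S:
f = 2Ω sin φ = 2 × 7.29×10⁻⁵ × sin 21° = 5.23×10⁻⁵ s⁻¹
In the Southern Hemisphere f is negative: f = −5.23×10⁻⁵ s⁻¹.
Component geostrophic relations (x east, y north):
u_g = −(1/(fρ)) ∂P/∂y,  v_g = (1/(fρ)) ∂P/∂x
u_g = −(−0.79×10⁻³)/(−5.23×10⁻⁵ × 1.02) = −14.8 m/s;  v_g = (−3.0×10⁻³)/(−5.23×10⁻⁵ × 1.02) = 56.3 m/s
|V_g| = √(u_g² + v_g²) = 58.2 m/s

58.2 m/s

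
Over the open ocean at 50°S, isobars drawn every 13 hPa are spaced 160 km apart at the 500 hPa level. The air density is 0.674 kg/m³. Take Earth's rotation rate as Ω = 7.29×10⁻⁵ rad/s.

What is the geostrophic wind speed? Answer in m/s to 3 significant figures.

108 m/s

Coriolis parameter at 50°S:
f = 2Ω sin φ = 2 × 7.29×10⁻⁵ × sin 50° = 1.12×10⁻⁴ s⁻¹
Pressure gradient: |∂P/∂n| = 1300 Pa / 160000 m = 8.12×10⁻³ Pa/m
Geostrophic balance (pressure-gradient force = Coriolis force):
V_g = (1/(fρ)) |∂P/∂n| = 8.12×10⁻³ / (1.12×10⁻⁴ × 0.674) = 108 m/s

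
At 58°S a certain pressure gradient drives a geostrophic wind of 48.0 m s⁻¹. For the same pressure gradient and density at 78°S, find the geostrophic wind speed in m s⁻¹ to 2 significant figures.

42 m s⁻¹

With the same pressure gradient and density, V_g ∝ 1/f ∝ 1/sin φ.
V₂ = V₁ · sin φ₁ / sin φ₂ = 48.0 × sin 58° / sin 78°
V₂ = 48.0 × 0.8480/0.9781 = 42 m s⁻¹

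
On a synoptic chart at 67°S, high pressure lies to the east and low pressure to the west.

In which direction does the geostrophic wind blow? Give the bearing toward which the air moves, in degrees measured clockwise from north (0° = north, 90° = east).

180°

The pressure-gradient force points toward the west (bearing 270°).
Geostrophic balance: in the Southern Hemisphere the Coriolis force deflects motion to the left, so the geostrophic wind blows 90° to the left of the pressure-gradient force (low pressure on the right).
Rotating 270° by 90° counterclockwise gives 180° — the wind blows toward the south.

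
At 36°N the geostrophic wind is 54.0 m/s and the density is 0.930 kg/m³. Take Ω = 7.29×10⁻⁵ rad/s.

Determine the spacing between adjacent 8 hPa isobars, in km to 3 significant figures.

Coriolis parameter at 36°N:
f = 2Ω sin φ = 2 × 7.29×10⁻⁵ × sin 36° = 8.57×10⁻⁵ s⁻¹
Geostrophic balance rearranged: |∂P/∂n| = f ρ V_g
|∂P/∂n| = 8.57×10⁻⁵ × 0.930 × 54.0 = 4.30×10⁻³ Pa/m
Isobar spacing: Δn = ΔP/|∂P/∂n| = 800 Pa / 4.30×10⁻³ Pa/m = 185882 m ≈ 186 km

186 km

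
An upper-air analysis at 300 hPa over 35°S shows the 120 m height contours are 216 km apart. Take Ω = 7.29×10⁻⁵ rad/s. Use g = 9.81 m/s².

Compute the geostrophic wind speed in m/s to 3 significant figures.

Coriolis parameter at 35°S:
f = 2Ω sin φ = 2 × 7.29×10⁻⁵ × sin 35° = 8.36×10⁻⁵ s⁻¹
Height gradient: |∂Z/∂n| = 120 m / 216000 m = 5.56×10⁻⁴
On a pressure surface, geostrophic balance gives V_g = (g/f)|∂Z/∂n|:
V_g = 9.81 × 5.56×10⁻⁴ / 8.36×10⁻⁵ = 65.2 m/s

65.2 m/s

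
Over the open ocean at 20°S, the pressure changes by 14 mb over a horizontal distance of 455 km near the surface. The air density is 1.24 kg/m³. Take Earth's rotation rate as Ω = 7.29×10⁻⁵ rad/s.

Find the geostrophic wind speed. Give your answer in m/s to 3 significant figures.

49.8 m/s

Coriolis parameter at 20°S:
f = 2Ω sin φ = 2 × 7.29×10⁻⁵ × sin 20° = 4.99×10⁻⁵ s⁻¹
Pressure gradient: |∂P/∂n| = 1400 Pa / 455000 m = 3.08×10⁻³ Pa/m
Geostrophic balance (pressure-gradient force = Coriolis force):
V_g = (1/(fρ)) |∂P/∂n| = 3.08×10⁻³ / (4.99×10⁻⁵ × 1.24) = 49.8 m/s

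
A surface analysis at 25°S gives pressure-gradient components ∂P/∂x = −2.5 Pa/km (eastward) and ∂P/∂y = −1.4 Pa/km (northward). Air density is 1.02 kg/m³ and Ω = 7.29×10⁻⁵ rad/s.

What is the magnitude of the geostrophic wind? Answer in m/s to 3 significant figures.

45.6 m/s

Coriolis parameter at 25°S:
f = 2Ω sin φ = 2 × 7.29×10⁻⁵ × sin 25° = 6.16×10⁻⁵ s⁻¹
In the Southern Hemisphere f is negative: f = −6.16×10⁻⁵ s⁻¹.
Component geostrophic relations (x east, y north):
u_g = −(1/(fρ)) ∂P/∂y,  v_g = (1/(fρ)) ∂P/∂x
u_g = −(−1.4×10⁻³)/(−6.16×10⁻⁵ × 1.02) = −22.3 m/s;  v_g = (−2.5×10⁻³)/(−6.16×10⁻⁵ × 1.02) = 39.8 m/s
|V_g| = √(u_g² + v_g²) = 45.6 m/s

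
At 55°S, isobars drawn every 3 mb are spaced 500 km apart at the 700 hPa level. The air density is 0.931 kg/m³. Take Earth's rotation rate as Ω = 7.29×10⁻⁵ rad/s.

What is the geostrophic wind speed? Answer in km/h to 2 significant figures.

Coriolis parameter at 55°S:
f = 2Ω sin φ = 2 × 7.29×10⁻⁵ × sin 55° = 1.19×10⁻⁴ s⁻¹
Pressure gradient: |∂P/∂n| = 300 Pa / 500000 m = 6.00×10⁻⁴ Pa/m
Geostrophic balance (pressure-gradient force = Coriolis force):
V_g = (1/(fρ)) |∂P/∂n| = 6.00×10⁻⁴ / (1.19×10⁻⁴ × 0.931) = 5.40 m/s
Converting: 5.40 m/s × 3.6 = 19 km/h

19 km/h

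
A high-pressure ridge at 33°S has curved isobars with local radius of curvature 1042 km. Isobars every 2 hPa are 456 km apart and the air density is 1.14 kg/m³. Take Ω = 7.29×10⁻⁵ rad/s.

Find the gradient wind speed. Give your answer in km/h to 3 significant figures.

18.6 km/h

Coriolis parameter at 33°S:
f = 2Ω sin φ = 2 × 7.29×10⁻⁵ × sin 33° = 7.94×10⁻⁵ s⁻¹
Pressure gradient: |∂P/∂n| = 200 Pa / 456000 m = 4.39×10⁻⁴ Pa/m
Geostrophic speed: V_g = |∂P/∂n|/(fρ) = 4.39×10⁻⁴/(7.94×10⁻⁵ × 1.14) = 4.85 m/s
Around a high, pressure-gradient force acts outward with centrifugal, so Coriolis balances both:
fV = (1/ρ)|∂P/∂n| + V²/R  →  V² − fR·V + fR·V_g = 0
With fR = 7.94×10⁻⁵ × 1042×10³ m = 82.7 m/s:
V = [fR − √((fR)² − 4 fR V_g)]/2 = [82.7 − √(82.7² − 4×82.7×4.85)]/2 = 5.17 m/s
Supergeostrophic (V > V_g = 4.85 m/s), as expected around a high.
Converting: 5.17 m/s × 3.6 = 18.6 km/h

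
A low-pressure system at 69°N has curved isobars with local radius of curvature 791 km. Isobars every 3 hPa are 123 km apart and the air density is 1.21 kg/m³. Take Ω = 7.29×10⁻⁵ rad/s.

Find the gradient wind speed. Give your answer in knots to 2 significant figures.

Coriolis parameter at 69°N:
f = 2Ω sin φ = 2 × 7.29×10⁻⁵ × sin 69° = 1.36×10⁻⁴ s⁻¹
Pressure gradient: |∂P/∂n| = 300 Pa / 123000 m = 2.44×10⁻³ Pa/m
Geostrophic speed: V_g = |∂P/∂n|/(fρ) = 2.44×10⁻³/(1.36×10⁻⁴ × 1.21) = 14.8 m/s
Around a low, centrifugal force acts outward with Coriolis, so pressure-gradient force balances both:
(1/ρ)|∂P/∂n| = fV + V²/R  →  V² + fR·V − fR·V_g = 0
With fR = 1.36×10⁻⁴ × 791×10³ m = 108 m/s:
V = [−fR + √((fR)² + 4 fR V_g)]/2 = [−108 + √(108² + 4×108×14.8)]/2 = 13.2 m/s
Subgeostrophic (V < V_g = 14.8 m/s), as expected around a low.
Converting: 13.2 m/s × 1.944 = 26 knots

26 knots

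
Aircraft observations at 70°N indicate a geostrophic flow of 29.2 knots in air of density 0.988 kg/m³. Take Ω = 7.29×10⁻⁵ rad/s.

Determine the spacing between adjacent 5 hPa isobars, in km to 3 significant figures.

Coriolis parameter at 70°N:
f = 2Ω sin φ = 2 × 7.29×10⁻⁵ × sin 70° = 1.37×10⁻⁴ s⁻¹
Wind speed in SI: 29.2 knots = 15.0 m/s
Geostrophic balance rearranged: |∂P/∂n| = f ρ V_g
|∂P/∂n| = 1.37×10⁻⁴ × 0.988 × 15.0 = 2.03×10⁻³ Pa/m
Isobar spacing: Δn = ΔP/|∂P/∂n| = 500 Pa / 2.03×10⁻³ Pa/m = 245894 m ≈ 246 km

246 km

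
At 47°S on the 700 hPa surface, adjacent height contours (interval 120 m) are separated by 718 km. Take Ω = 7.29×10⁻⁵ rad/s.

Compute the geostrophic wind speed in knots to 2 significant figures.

Coriolis parameter at 47°S:
f = 2Ω sin φ = 2 × 7.29×10⁻⁵ × sin 47° = 1.07×10⁻⁴ s⁻¹
Height gradient: |∂Z/∂n| = 120 m / 718000 m = 1.67×10⁻⁴
On a pressure surface, geostrophic balance gives V_g = (g/f)|∂Z/∂n|:
V_g = 9.81 × 1.67×10⁻⁴ / 1.07×10⁻⁴ = 15.4 m/s
Converting: 15.4 m/s × 1.944 = 30 knots

30 knots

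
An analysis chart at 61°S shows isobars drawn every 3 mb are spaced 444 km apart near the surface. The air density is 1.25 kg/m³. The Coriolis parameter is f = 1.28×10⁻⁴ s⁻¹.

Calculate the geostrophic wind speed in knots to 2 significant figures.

Pressure gradient: |∂P/∂n| = 300 Pa / 444000 m = 6.76×10⁻⁴ Pa/m
Geostrophic balance (pressure-gradient force = Coriolis force):
V_g = (1/(fρ)) |∂P/∂n| = 6.76×10⁻⁴ / (1.28×10⁻⁴ × 1.25) = 4.22 m/s
Converting: 4.22 m/s × 1.944 = 8.2 knots

8.2 knots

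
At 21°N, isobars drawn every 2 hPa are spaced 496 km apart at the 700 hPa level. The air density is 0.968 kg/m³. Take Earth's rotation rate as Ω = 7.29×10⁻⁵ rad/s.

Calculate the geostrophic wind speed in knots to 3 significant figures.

Coriolis parameter at 21°N:
f = 2Ω sin φ = 2 × 7.29×10⁻⁵ × sin 21° = 5.23×10⁻⁵ s⁻¹
Pressure gradient: |∂P/∂n| = 200 Pa / 496000 m = 4.03×10⁻⁴ Pa/m
Geostrophic balance (pressure-gradient force = Coriolis force):
V_g = (1/(fρ)) |∂P/∂n| = 4.03×10⁻⁴ / (5.23×10⁻⁵ × 0.968) = 7.97 m/s
Converting: 7.97 m/s × 1.944 = 15.5 knots

15.5 knots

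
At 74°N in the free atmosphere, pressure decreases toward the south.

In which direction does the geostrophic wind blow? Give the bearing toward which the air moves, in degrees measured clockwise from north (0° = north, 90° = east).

270°

The pressure-gradient force points toward the south (bearing 180°).
Geostrophic balance: in the Northern Hemisphere the Coriolis force deflects motion to the right, so the geostrophic wind blows 90° to the right of the pressure-gradient force (low pressure on the left).
Rotating 180° by 90° clockwise gives 270° — the wind blows toward the west.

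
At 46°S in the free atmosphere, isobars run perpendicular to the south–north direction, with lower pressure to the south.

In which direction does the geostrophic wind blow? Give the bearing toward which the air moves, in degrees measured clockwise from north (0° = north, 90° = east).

090°

The pressure-gradient force points toward the south (bearing 180°).
Geostrophic balance: in the Southern Hemisphere the Coriolis force deflects motion to the left, so the geostrophic wind blows 90° to the left of the pressure-gradient force (low pressure on the right).
Rotating 180° by 90° counterclockwise gives 090° — the wind blows toward the east.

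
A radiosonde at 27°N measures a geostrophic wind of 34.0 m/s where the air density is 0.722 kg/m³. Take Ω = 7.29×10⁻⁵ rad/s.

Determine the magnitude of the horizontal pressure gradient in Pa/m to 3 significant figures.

Coriolis parameter at 27°N:
f = 2Ω sin φ = 2 × 7.29×10⁻⁵ × sin 27° = 6.62×10⁻⁵ s⁻¹
Geostrophic balance rearranged: |∂P/∂n| = f ρ V_g
|∂P/∂n| = 6.62×10⁻⁵ × 0.722 × 34.0 = 1.62×10⁻³ Pa/m

1.62×10⁻³ Pa/m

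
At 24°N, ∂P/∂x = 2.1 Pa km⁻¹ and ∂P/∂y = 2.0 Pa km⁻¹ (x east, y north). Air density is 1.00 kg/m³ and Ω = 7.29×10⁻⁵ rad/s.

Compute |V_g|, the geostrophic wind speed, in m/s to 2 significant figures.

49 m/s

Coriolis parameter at 24°N:
f = 2Ω sin φ = 2 × 7.29×10⁻⁵ × sin 24° = 5.93×10⁻⁵ s⁻¹
Component geostrophic relations (x east, y north):
u_g = −(1/(fρ)) ∂P/∂y,  v_g = (1/(fρ)) ∂P/∂x
u_g = −(2.0×10⁻³)/(5.93×10⁻⁵ × 1.00) = −33.7 m/s;  v_g = (2.1×10⁻³)/(5.93×10⁻⁵ × 1.00) = 35.4 m/s
|V_g| = √(u_g² + v_g²) = 48.9 m/s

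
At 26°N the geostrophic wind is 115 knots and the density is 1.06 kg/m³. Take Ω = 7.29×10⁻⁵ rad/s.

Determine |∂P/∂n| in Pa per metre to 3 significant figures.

Coriolis parameter at 26°N:
f = 2Ω sin φ = 2 × 7.29×10⁻⁵ × sin 26° = 6.39×10⁻⁵ s⁻¹
Wind speed in SI: 115 knots = 59.2 m/s
Geostrophic balance rearranged: |∂P/∂n| = f ρ V_g
|∂P/∂n| = 6.39×10⁻⁵ × 1.06 × 59.2 = 4.01×10⁻³ Pa/m

4.01×10⁻³ Pa/m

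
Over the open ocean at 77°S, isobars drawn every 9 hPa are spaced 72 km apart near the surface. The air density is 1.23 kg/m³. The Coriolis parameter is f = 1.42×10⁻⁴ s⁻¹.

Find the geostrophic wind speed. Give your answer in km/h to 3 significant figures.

Pressure gradient: |∂P/∂n| = 900 Pa / 72000 m = 1.25×10⁻² Pa/m
Geostrophic balance (pressure-gradient force = Coriolis force):
V_g = (1/(fρ)) |∂P/∂n| = 1.25×10⁻² / (1.42×10⁻⁴ × 1.23) = 71.6 m/s
Converting: 71.6 m/s × 3.6 = 258 km/h

258 km/h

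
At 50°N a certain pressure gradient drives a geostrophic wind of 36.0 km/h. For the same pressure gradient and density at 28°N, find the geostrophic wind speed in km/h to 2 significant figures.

59 km/h

With the same pressure gradient and density, V_g ∝ 1/f ∝ 1/sin φ.
V₂ = V₁ · sin φ₁ / sin φ₂ = 36.0 × sin 50° / sin 28°
V₂ = 36.0 × 0.7660/0.4695 = 59 km/h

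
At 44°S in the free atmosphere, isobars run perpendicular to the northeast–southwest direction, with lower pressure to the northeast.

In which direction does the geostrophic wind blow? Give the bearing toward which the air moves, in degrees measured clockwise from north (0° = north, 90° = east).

The pressure-gradient force points toward the northeast (bearing 045°).
Geostrophic balance: in the Southern Hemisphere the Coriolis force deflects motion to the left, so the geostrophic wind blows 90° to the left of the pressure-gradient force (low pressure on the right).
Rotating 045° by 90° counterclockwise gives 315° — the wind blows toward the northwest.

315°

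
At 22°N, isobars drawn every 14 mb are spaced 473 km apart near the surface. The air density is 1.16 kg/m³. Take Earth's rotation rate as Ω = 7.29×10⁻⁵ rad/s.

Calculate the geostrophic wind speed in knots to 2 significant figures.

91 knots

Coriolis parameter at 22°N:
f = 2Ω sin φ = 2 × 7.29×10⁻⁵ × sin 22° = 5.46×10⁻⁵ s⁻¹
Pressure gradient: |∂P/∂n| = 1400 Pa / 473000 m = 2.96×10⁻³ Pa/m
Geostrophic balance (pressure-gradient force = Coriolis force):
V_g = (1/(fρ)) |∂P/∂n| = 2.96×10⁻³ / (5.46×10⁻⁵ × 1.16) = 46.7 m/s
Converting: 46.7 m/s × 1.944 = 91 knots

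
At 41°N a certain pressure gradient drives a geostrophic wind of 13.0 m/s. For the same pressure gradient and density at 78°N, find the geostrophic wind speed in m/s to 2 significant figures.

8.7 m/s

With the same pressure gradient and density, V_g ∝ 1/f ∝ 1/sin φ.
V₂ = V₁ · sin φ₁ / sin φ₂ = 13.0 × sin 41° / sin 78°
V₂ = 13.0 × 0.6561/0.9781 = 8.7 m/s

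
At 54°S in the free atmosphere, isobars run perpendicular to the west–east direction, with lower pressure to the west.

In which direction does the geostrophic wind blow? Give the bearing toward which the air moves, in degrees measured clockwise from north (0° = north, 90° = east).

The pressure-gradient force points toward the west (bearing 270°).
Geostrophic balance: in the Southern Hemisphere the Coriolis force deflects motion to the left, so the geostrophic wind blows 90° to the left of the pressure-gradient force (low pressure on the right).
Rotating 270° by 90° counterclockwise gives 180° — the wind blows toward the south.

180°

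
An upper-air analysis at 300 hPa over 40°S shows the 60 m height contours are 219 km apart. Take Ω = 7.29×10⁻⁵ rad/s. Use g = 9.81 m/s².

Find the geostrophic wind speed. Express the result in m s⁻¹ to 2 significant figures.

29 m s⁻¹

Coriolis parameter at 40°S:
f = 2Ω sin φ = 2 × 7.29×10⁻⁵ × sin 40° = 9.37×10⁻⁵ s⁻¹
Height gradient: |∂Z/∂n| = 60 m / 219000 m = 2.74×10⁻⁴
On a pressure surface, geostrophic balance gives V_g = (g/f)|∂Z/∂n|:
V_g = 9.81 × 2.74×10⁻⁴ / 9.37×10⁻⁵ = 28.7 m/s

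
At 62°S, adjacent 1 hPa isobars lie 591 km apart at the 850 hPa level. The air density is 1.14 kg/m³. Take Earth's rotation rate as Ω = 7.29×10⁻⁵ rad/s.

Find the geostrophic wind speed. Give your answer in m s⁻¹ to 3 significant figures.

Coriolis parameter at 62°S:
f = 2Ω sin φ = 2 × 7.29×10⁻⁵ × sin 62° = 1.29×10⁻⁴ s⁻¹
Pressure gradient: |∂P/∂n| = 100 Pa / 591000 m = 1.69×10⁻⁴ Pa/m
Geostrophic balance (pressure-gradient force = Coriolis force):
V_g = (1/(fρ)) |∂P/∂n| = 1.69×10⁻⁴ / (1.29×10⁻⁴ × 1.14) = 1.15 m/s

1.15 m s⁻¹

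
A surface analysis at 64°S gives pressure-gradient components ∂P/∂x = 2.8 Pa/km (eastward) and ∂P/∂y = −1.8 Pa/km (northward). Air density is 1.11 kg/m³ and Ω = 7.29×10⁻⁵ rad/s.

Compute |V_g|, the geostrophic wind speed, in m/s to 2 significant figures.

23 m/s

Coriolis parameter at 64°S:
f = 2Ω sin φ = 2 × 7.29×10⁻⁵ × sin 64° = 1.31×10⁻⁴ s⁻¹
In the Southern Hemisphere f is negative: f = −1.31×10⁻⁴ s⁻¹.
Component geostrophic relations (x east, y north):
u_g = −(1/(fρ)) ∂P/∂y,  v_g = (1/(fρ)) ∂P/∂x
u_g = −(−1.8×10⁻³)/(−1.31×10⁻⁴ × 1.11) = −12.4 m/s;  v_g = (2.8×10⁻³)/(−1.31×10⁻⁴ × 1.11) = −19.2 m/s
|V_g| = √(u_g² + v_g²) = 22.9 m/s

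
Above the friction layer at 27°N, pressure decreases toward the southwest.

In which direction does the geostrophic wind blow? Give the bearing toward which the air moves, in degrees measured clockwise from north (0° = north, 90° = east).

315°

The pressure-gradient force points toward the southwest (bearing 225°).
Geostrophic balance: in the Northern Hemisphere the Coriolis force deflects motion to the right, so the geostrophic wind blows 90° to the right of the pressure-gradient force (low pressure on the left).
Rotating 225° by 90° clockwise gives 315° — the wind blows toward the northwest.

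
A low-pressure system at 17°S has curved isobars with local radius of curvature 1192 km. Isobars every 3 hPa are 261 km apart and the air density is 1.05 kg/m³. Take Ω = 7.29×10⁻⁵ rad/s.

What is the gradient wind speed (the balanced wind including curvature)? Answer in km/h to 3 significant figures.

Coriolis parameter at 17°S:
f = 2Ω sin φ = 2 × 7.29×10⁻⁵ × sin 17° = 4.26×10⁻⁵ s⁻¹
Pressure gradient: |∂P/∂n| = 300 Pa / 261000 m = 1.15×10⁻³ Pa/m
Geostrophic speed: V_g = |∂P/∂n|/(fρ) = 1.15×10⁻³/(4.26×10⁻⁵ × 1.05) = 25.7 m/s
Around a low, centrifugal force acts outward with Coriolis, so pressure-gradient force balances both:
(1/ρ)|∂P/∂n| = fV + V²/R  →  V² + fR·V − fR·V_g = 0
With fR = 4.26×10⁻⁵ × 1192×10³ m = 50.8 m/s:
V = [−fR + √((fR)² + 4 fR V_g)]/2 = [−50.8 + √(50.8² + 4×50.8×25.7)]/2 = 18.8 m/s
Subgeostrophic (V < V_g = 25.7 m/s), as expected around a low.
Converting: 18.8 m/s × 3.6 = 67.5 km/h

67.5 km/h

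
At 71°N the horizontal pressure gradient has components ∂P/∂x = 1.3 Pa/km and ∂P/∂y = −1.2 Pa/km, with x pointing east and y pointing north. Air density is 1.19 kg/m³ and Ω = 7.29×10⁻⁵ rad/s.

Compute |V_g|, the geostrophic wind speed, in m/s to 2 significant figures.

Coriolis parameter at 71°N:
f = 2Ω sin φ = 2 × 7.29×10⁻⁵ × sin 71° = 1.38×10⁻⁴ s⁻¹
Component geostrophic relations (x east, y north):
u_g = −(1/(fρ)) ∂P/∂y,  v_g = (1/(fρ)) ∂P/∂x
u_g = −(−1.2×10⁻³)/(1.38×10⁻⁴ × 1.19) = 7.31 m/s;  v_g = (1.3×10⁻³)/(1.38×10⁻⁴ × 1.19) = 7.92 m/s
|V_g| = √(u_g² + v_g²) = 10.8 m/s

11 m/s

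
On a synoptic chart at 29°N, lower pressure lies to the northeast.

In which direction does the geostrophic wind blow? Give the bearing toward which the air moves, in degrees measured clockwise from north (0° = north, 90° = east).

135°

The pressure-gradient force points toward the northeast (bearing 045°).
Geostrophic balance: in the Northern Hemisphere the Coriolis force deflects motion to the right, so the geostrophic wind blows 90° to the right of the pressure-gradient force (low pressure on the left).
Rotating 045° by 90° clockwise gives 135° — the wind blows toward the southeast.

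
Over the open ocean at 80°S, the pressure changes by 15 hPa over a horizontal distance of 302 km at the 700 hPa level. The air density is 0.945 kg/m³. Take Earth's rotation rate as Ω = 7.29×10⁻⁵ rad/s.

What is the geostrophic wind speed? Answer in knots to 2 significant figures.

Coriolis parameter at 80°S:
f = 2Ω sin φ = 2 × 7.29×10⁻⁵ × sin 80° = 1.44×10⁻⁴ s⁻¹
Pressure gradient: |∂P/∂n| = 1500 Pa / 302000 m = 4.97×10⁻³ Pa/m
Geostrophic balance (pressure-gradient force = Coriolis force):
V_g = (1/(fρ)) |∂P/∂n| = 4.97×10⁻³ / (1.44×10⁻⁴ × 0.945) = 36.6 m/s
Converting: 36.6 m/s × 1.944 = 71 knots

71 knots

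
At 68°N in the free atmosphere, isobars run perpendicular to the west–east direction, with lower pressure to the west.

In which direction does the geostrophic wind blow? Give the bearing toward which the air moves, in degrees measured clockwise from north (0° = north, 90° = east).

The pressure-gradient force points toward the west (bearing 270°).
Geostrophic balance: in the Northern Hemisphere the Coriolis force deflects motion to the right, so the geostrophic wind blows 90° to the right of the pressure-gradient force (low pressure on the left).
Rotating 270° by 90° clockwise gives 000° — the wind blows toward the north.

000°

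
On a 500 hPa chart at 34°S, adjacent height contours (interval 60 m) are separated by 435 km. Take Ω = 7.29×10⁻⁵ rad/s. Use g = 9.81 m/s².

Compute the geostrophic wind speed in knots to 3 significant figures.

Coriolis parameter at 34°S:
f = 2Ω sin φ = 2 × 7.29×10⁻⁵ × sin 34° = 8.15×10⁻⁵ s⁻¹
Height gradient: |∂Z/∂n| = 60 m / 435000 m = 1.38×10⁻⁴
On a pressure surface, geostrophic balance gives V_g = (g/f)|∂Z/∂n|:
V_g = 9.81 × 1.38×10⁻⁴ / 8.15×10⁻⁵ = 16.6 m/s
Converting: 16.6 m/s × 1.944 = 32.3 knots

32.3 knots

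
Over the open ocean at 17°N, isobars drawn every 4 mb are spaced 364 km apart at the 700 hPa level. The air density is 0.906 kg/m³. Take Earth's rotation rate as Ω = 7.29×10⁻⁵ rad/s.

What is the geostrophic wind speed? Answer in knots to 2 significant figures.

Coriolis parameter at 17°N:
f = 2Ω sin φ = 2 × 7.29×10⁻⁵ × sin 17° = 4.26×10⁻⁵ s⁻¹
Pressure gradient: |∂P/∂n| = 400 Pa / 364000 m = 1.10×10⁻³ Pa/m
Geostrophic balance (pressure-gradient force = Coriolis force):
V_g = (1/(fρ)) |∂P/∂n| = 1.10×10⁻³ / (4.26×10⁻⁵ × 0.906) = 28.5 m/s
Converting: 28.5 m/s × 1.944 = 55 knots

55 knots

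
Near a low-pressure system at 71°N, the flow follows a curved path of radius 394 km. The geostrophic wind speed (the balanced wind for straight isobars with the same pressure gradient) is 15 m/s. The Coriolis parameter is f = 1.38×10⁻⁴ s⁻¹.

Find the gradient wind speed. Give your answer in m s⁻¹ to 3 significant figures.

12.2 m s⁻¹

Around a low, centrifugal force acts outward with Coriolis, so pressure-gradient force balances both:
(1/ρ)|∂P/∂n| = fV + V²/R  →  V² + fR·V − fR·V_g = 0
With fR = 1.38×10⁻⁴ × 394×10³ m = 54.4 m/s:
V = [−fR + √((fR)² + 4 fR V_g)]/2 = [−54.4 + √(54.4² + 4×54.4×15)]/2 = 12.2 m/s
Subgeostrophic (V < V_g = 15 m/s), as expected around a low.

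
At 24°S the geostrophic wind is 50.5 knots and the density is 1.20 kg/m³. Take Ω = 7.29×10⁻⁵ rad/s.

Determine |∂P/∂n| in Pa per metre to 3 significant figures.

Coriolis parameter at 24°S:
f = 2Ω sin φ = 2 × 7.29×10⁻⁵ × sin 24° = 5.93×10⁻⁵ s⁻¹
Wind speed in SI: 50.5 knots = 26.0 m/s
Geostrophic balance rearranged: |∂P/∂n| = f ρ V_g
|∂P/∂n| = 5.93×10⁻⁵ × 1.20 × 26.0 = 1.85×10⁻³ Pa/m

1.85×10⁻³ Pa/m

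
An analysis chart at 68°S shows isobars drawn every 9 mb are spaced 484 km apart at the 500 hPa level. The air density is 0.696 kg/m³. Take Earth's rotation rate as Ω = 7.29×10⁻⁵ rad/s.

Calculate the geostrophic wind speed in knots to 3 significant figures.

38.4 knots

Coriolis parameter at 68°S:
f = 2Ω sin φ = 2 × 7.29×10⁻⁵ × sin 68° = 1.35×10⁻⁴ s⁻¹
Pressure gradient: |∂P/∂n| = 900 Pa / 484000 m = 1.86×10⁻³ Pa/m
Geostrophic balance (pressure-gradient force = Coriolis force):
V_g = (1/(fρ)) |∂P/∂n| = 1.86×10⁻³ / (1.35×10⁻⁴ × 0.696) = 19.8 m/s
Converting: 19.8 m/s × 1.944 = 38.4 knots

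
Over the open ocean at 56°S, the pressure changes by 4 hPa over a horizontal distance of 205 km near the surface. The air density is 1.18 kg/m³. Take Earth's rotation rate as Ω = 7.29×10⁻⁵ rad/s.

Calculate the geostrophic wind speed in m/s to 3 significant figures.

13.7 m/s

Coriolis parameter at 56°S:
f = 2Ω sin φ = 2 × 7.29×10⁻⁵ × sin 56° = 1.21×10⁻⁴ s⁻¹
Pressure gradient: |∂P/∂n| = 400 Pa / 205000 m = 1.95×10⁻³ Pa/m
Geostrophic balance (pressure-gradient force = Coriolis force):
V_g = (1/(fρ)) |∂P/∂n| = 1.95×10⁻³ / (1.21×10⁻⁴ × 1.18) = 13.7 m/s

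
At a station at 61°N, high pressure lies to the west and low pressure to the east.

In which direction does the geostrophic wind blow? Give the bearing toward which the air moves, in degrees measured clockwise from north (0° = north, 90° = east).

180°

The pressure-gradient force points toward the east (bearing 090°).
Geostrophic balance: in the Northern Hemisphere the Coriolis force deflects motion to the right, so the geostrophic wind blows 90° to the right of the pressure-gradient force (low pressure on the left).
Rotating 090° by 90° clockwise gives 180° — the wind blows toward the south.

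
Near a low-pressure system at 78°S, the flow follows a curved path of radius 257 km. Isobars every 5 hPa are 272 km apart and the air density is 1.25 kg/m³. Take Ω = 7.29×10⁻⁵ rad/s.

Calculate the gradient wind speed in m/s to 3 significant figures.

Coriolis parameter at 78°S:
f = 2Ω sin φ = 2 × 7.29×10⁻⁵ × sin 78° = 1.43×10⁻⁴ s⁻¹
Pressure gradient: |∂P/∂n| = 500 Pa / 272000 m = 1.84×10⁻³ Pa/m
Geostrophic speed: V_g = |∂P/∂n|/(fρ) = 1.84×10⁻³/(1.43×10⁻⁴ × 1.25) = 10.3 m/s
Around a low, centrifugal force acts outward with Coriolis, so pressure-gradient force balances both:
(1/ρ)|∂P/∂n| = fV + V²/R  →  V² + fR·V − fR·V_g = 0
With fR = 1.43×10⁻⁴ × 257×10³ m = 36.7 m/s:
V = [−fR + √((fR)² + 4 fR V_g)]/2 = [−36.7 + √(36.7² + 4×36.7×10.3)]/2 = 8.39 m/s
Subgeostrophic (V < V_g = 10.3 m/s), as expected around a low.

8.39 m/s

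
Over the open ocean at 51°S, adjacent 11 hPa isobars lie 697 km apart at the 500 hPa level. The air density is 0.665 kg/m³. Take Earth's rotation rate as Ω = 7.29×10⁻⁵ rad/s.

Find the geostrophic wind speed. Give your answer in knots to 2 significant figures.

Coriolis parameter at 51°S:
f = 2Ω sin φ = 2 × 7.29×10⁻⁵ × sin 51° = 1.13×10⁻⁴ s⁻¹
Pressure gradient: |∂P/∂n| = 1100 Pa / 697000 m = 1.58×10⁻³ Pa/m
Geostrophic balance (pressure-gradient force = Coriolis force):
V_g = (1/(fρ)) |∂P/∂n| = 1.58×10⁻³ / (1.13×10⁻⁴ × 0.665) = 20.9 m/s
Converting: 20.9 m/s × 1.944 = 41 knots

41 knots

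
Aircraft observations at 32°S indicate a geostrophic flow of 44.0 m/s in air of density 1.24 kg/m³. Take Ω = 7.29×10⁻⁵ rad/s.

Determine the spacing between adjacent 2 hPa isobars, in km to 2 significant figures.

47 km

Coriolis parameter at 32°S:
f = 2Ω sin φ = 2 × 7.29×10⁻⁵ × sin 32° = 7.73×10⁻⁵ s⁻¹
Geostrophic balance rearranged: |∂P/∂n| = f ρ V_g
|∂P/∂n| = 7.73×10⁻⁵ × 1.24 × 44.0 = 4.22×10⁻³ Pa/m
Isobar spacing: Δn = ΔP/|∂P/∂n| = 200 Pa / 4.22×10⁻³ Pa/m = 47445 m ≈ 47 km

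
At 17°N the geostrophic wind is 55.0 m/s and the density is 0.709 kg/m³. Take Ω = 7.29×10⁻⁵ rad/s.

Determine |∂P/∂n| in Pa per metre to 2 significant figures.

Coriolis parameter at 17°N:
f = 2Ω sin φ = 2 × 7.29×10⁻⁵ × sin 17° = 4.26×10⁻⁵ s⁻¹
Geostrophic balance rearranged: |∂P/∂n| = f ρ V_g
|∂P/∂n| = 4.26×10⁻⁵ × 0.709 × 55.0 = 1.66×10⁻³ Pa/m

1.7×10⁻³ Pa/m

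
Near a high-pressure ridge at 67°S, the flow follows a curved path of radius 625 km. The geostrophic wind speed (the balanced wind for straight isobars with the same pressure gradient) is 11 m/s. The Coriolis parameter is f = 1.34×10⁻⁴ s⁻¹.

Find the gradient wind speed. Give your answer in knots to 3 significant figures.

Around a high, pressure-gradient force acts outward with centrifugal, so Coriolis balances both:
fV = (1/ρ)|∂P/∂n| + V²/R  →  V² − fR·V + fR·V_g = 0
With fR = 1.34×10⁻⁴ × 625×10³ m = 83.8 m/s:
V = [fR − √((fR)² − 4 fR V_g)]/2 = [83.8 − √(83.8² − 4×83.8×11)]/2 = 13 m/s
Supergeostrophic (V > V_g = 11 m/s), as expected around a high.
Converting: 13 m/s × 1.944 = 25.3 knots

25.3 knots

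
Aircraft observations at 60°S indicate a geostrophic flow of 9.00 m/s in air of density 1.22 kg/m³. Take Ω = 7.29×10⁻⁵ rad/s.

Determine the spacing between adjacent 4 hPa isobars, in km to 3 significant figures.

289 km

Coriolis parameter at 60°S:
f = 2Ω sin φ = 2 × 7.29×10⁻⁵ × sin 60° = 1.26×10⁻⁴ s⁻¹
Geostrophic balance rearranged: |∂P/∂n| = f ρ V_g
|∂P/∂n| = 1.26×10⁻⁴ × 1.22 × 9.00 = 1.39×10⁻³ Pa/m
Isobar spacing: Δn = ΔP/|∂P/∂n| = 400 Pa / 1.39×10⁻³ Pa/m = 288516 m ≈ 289 km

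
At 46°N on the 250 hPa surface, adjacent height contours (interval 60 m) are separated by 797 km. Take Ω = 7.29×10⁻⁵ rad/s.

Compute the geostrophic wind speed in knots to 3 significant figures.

Coriolis parameter at 46°N:
f = 2Ω sin φ = 2 × 7.29×10⁻⁵ × sin 46° = 1.05×10⁻⁴ s⁻¹
Height gradient: |∂Z/∂n| = 60 m / 797000 m = 7.53×10⁻⁵
On a pressure surface, geostrophic balance gives V_g = (g/f)|∂Z/∂n|:
V_g = 9.81 × 7.53×10⁻⁵ / 1.05×10⁻⁴ = 7.04 m/s
Converting: 7.04 m/s × 1.944 = 13.7 knots

13.7 knots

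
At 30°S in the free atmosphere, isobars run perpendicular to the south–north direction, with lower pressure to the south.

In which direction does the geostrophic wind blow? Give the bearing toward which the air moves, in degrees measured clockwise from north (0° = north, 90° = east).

The pressure-gradient force points toward the south (bearing 180°).
Geostrophic balance: in the Southern Hemisphere the Coriolis force deflects motion to the left, so the geostrophic wind blows 90° to the left of the pressure-gradient force (low pressure on the right).
Rotating 180° by 90° counterclockwise gives 090° — the wind blows toward the east.

090°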